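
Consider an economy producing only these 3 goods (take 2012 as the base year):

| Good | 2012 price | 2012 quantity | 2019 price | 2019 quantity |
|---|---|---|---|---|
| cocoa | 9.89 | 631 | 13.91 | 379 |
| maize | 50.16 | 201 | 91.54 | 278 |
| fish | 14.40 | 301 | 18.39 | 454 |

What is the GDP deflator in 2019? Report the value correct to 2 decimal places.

Nominal GDP 2019 = 13.91·379 + 91.54·278 + 18.39·454 = 39069.07.
Real GDP 2019 (at 2012 prices) = 9.89·379 + 50.16·278 + 14.40·454 = 24230.39.
Deflator = Nominal/Real × 100 = 39069.07/24230.39 × 100 = 161.240.

161.24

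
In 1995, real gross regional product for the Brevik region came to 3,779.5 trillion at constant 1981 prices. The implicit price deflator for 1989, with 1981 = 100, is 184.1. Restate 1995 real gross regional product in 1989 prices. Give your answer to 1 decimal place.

Real gross regional product in 1989 prices = Real gross regional product in 1981 prices × (P_1989/P_1981) = 3779.5 × 1.841 = 6958.06.

6,958.1 trillion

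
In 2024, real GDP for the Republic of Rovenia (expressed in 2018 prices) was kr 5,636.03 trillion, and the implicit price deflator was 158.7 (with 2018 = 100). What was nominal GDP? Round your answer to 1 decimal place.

kr 8,944.4 trillion

Nominal GDP = Real × (implicit price deflator/100) = 5636.03 × 1.587 = 8944.38.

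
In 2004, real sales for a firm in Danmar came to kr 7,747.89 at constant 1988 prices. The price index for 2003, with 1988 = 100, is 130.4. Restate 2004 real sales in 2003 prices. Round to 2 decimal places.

Real sales in 2003 prices = Real sales in 1988 prices × (P_2003/P_1988) = 7747.89 × 1.304 = 10103.25.

kr 10,103.25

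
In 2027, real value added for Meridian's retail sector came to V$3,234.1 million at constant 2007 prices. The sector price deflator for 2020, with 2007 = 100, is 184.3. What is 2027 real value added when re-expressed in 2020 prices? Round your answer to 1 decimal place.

V$5,960.4 million

Real value added in 2020 prices = Real value added in 2007 prices × (P_2020/P_2007) = 3234.1 × 1.843 = 5960.45.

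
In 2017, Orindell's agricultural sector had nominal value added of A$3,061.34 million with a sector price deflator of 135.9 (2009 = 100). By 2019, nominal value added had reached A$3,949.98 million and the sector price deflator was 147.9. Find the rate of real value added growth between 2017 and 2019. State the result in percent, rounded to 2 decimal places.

18.56%

Real value added 2017 = 3061.34 / 1.359 = 2252.64.
Real value added 2019 = 3949.98 / 1.479 = 2670.71.
Real growth = 2670.71 / 2252.64 − 1 = 0.1856.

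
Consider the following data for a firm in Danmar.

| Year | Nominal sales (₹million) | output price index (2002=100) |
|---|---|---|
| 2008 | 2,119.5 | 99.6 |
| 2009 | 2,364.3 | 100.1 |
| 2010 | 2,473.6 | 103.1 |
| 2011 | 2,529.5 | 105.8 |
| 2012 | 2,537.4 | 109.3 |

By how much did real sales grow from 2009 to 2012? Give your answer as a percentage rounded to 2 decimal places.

Real sales 2009 = 2364.3/1.001 = 2361.94.
Real sales 2012 = 2537.4/1.093 = 2321.50.
Change = 2321.50/2361.94 − 1 = -0.0171.

-1.71%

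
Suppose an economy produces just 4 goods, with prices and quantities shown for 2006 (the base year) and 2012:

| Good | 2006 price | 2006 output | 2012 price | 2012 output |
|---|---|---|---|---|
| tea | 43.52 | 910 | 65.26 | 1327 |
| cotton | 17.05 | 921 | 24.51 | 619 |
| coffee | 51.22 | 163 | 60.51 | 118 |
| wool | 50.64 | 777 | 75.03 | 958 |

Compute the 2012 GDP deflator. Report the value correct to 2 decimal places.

147.15

Nominal GDP 2012 = 65.26·1327 + 24.51·619 + 60.51·118 + 75.03·958 = 180790.63.
Real GDP 2012 (at 2006 prices) = 43.52·1327 + 17.05·619 + 51.22·118 + 50.64·958 = 122862.07.
Deflator = Nominal/Real × 100 = 180790.63/122862.07 × 100 = 147.149.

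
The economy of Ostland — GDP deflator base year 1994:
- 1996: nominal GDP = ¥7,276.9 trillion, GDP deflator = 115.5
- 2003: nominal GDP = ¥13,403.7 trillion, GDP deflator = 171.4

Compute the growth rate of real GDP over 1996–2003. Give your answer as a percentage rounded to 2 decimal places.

24.12%

Deflate each year: 1996 → 7276.9/1.155 = 6300.35; 2003 → 13403.7/1.714 = 7820.13.
So real GDP changed by 7820.13/6300.35 − 1 = 0.2412, i.e. 24.12%.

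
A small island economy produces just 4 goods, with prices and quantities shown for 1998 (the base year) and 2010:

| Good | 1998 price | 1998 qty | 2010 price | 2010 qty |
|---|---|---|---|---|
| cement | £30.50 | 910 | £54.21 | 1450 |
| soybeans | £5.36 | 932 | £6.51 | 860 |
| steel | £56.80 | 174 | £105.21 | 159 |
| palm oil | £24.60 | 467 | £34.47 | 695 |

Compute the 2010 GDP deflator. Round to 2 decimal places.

166.60

Nominal GDP 2010 = 54.21·1450 + 6.51·860 + 105.21·159 + 34.47·695 = 124888.14.
Real GDP 2010 (at 1998 prices) = 30.50·1450 + 5.36·860 + 56.80·159 + 24.60·695 = 74962.80.
Deflator = Nominal/Real × 100 = 124888.14/74962.80 × 100 = 166.600.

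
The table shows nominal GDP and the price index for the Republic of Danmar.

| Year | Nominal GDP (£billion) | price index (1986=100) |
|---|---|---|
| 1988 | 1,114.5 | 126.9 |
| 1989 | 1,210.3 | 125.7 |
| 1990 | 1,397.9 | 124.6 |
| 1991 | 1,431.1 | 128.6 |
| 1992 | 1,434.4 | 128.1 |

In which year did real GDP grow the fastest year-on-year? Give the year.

1990

1989: real = 1210.3/1.257 = 962.85; growth vs 1988 (878.25) = 9.63%.
1990: real = 1397.9/1.246 = 1121.91; growth vs 1989 (962.85) = 16.52%.
1991: real = 1431.1/1.286 = 1112.83; growth vs 1990 (1121.91) = -0.81%.
1992: real = 1434.4/1.281 = 1119.75; growth vs 1991 (1112.83) = 0.62%.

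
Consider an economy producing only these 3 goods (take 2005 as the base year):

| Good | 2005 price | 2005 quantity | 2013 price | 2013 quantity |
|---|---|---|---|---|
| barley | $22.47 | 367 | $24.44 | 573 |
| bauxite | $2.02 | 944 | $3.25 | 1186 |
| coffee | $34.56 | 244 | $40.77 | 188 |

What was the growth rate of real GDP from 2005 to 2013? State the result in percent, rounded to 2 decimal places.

17.12%

Real GDP 2005 = Nominal GDP 2005 = 22.47·367 + 2.02·944 + 34.56·244 = 18586.01.
Real GDP 2013 (at 2005 prices) = 22.47·573 + 2.02·1186 + 34.56·188 = 21768.31.
Real growth = 21768.31/18586.01 − 1 = 0.1712.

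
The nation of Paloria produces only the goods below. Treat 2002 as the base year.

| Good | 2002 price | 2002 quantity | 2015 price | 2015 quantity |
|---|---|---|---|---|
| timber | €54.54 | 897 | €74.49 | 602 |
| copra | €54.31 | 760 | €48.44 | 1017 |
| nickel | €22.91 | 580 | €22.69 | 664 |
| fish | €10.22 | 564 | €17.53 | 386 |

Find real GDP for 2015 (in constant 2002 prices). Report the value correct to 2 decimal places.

€107223.51

Real GDP 2015 = Σ (p_2002 × q_2015) = 54.54·602 + 54.31·1017 + 22.91·664 + 10.22·386 = 107223.51.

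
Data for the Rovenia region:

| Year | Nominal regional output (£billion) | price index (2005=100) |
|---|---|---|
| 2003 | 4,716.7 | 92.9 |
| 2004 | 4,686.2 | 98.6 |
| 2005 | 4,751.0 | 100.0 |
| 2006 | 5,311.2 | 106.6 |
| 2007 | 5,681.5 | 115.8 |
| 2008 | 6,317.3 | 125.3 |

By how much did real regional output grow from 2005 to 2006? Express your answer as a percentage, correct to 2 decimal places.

Real regional output 2005 = 4751.0/1.000 = 4751.00.
Real regional output 2006 = 5311.2/1.066 = 4982.36.
Change = 4982.36/4751.00 − 1 = 0.0487.

4.87%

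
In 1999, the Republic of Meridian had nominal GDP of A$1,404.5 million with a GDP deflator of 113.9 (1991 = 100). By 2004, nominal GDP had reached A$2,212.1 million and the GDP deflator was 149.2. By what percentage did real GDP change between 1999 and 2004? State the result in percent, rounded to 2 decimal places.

20.24%

Real GDP 1999 = 1404.5 / 1.139 = 1233.10.
Real GDP 2004 = 2212.1 / 1.492 = 1482.64.
Real growth = 1482.64 / 1233.10 − 1 = 0.2024.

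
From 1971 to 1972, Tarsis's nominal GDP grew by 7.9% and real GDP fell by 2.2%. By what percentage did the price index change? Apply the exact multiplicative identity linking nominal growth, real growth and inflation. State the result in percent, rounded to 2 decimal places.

(1 + g_nom) = (1 + g_real)(1 + π), so π = 1.0790 / 0.9780 − 1 = 0.10327.

10.33%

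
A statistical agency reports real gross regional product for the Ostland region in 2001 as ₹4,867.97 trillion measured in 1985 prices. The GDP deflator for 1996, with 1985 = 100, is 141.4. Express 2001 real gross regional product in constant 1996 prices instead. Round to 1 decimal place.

₹6,883.3 trillion

Real gross regional product in 1996 prices = Real gross regional product in 1985 prices × (P_1996/P_1985) = 4867.97 × 1.414 = 6883.31.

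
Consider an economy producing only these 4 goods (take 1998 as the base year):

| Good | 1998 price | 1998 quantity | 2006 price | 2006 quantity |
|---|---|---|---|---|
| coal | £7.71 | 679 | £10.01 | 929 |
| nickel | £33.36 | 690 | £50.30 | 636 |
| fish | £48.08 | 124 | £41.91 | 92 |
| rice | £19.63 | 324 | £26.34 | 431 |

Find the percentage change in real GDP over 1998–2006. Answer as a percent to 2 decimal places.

1.70%

Real GDP 1998 = Nominal GDP 1998 = 7.71·679 + 33.36·690 + 48.08·124 + 19.63·324 = 40575.53.
Real GDP 2006 (at 1998 prices) = 7.71·929 + 33.36·636 + 48.08·92 + 19.63·431 = 41263.44.
Real growth = 41263.44/40575.53 − 1 = 0.0170.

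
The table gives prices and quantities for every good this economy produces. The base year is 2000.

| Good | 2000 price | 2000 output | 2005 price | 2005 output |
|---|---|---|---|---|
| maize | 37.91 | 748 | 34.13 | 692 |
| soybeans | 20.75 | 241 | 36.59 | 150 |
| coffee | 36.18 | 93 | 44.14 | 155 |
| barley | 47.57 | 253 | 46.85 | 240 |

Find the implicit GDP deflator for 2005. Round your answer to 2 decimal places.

101.77

Nominal GDP 2005 = 34.13·692 + 36.59·150 + 44.14·155 + 46.85·240 = 47192.16.
Real GDP 2005 (at 2000 prices) = 37.91·692 + 20.75·150 + 36.18·155 + 47.57·240 = 46370.92.
Deflator = Nominal/Real × 100 = 47192.16/46370.92 × 100 = 101.771.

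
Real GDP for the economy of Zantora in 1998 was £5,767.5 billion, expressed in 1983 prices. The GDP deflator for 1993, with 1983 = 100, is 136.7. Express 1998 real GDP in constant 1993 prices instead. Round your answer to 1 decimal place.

Real GDP in 1993 prices = Real GDP in 1983 prices × (P_1993/P_1983) = 5767.5 × 1.367 = 7884.17.

£7,884.2 billion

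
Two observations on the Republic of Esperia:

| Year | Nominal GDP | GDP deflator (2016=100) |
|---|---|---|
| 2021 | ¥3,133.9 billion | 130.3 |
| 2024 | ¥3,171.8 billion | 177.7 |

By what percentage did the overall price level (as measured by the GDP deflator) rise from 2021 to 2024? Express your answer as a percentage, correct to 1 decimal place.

Price-level change = 177.7 / 130.3 − 1 = 0.3638.

36.4%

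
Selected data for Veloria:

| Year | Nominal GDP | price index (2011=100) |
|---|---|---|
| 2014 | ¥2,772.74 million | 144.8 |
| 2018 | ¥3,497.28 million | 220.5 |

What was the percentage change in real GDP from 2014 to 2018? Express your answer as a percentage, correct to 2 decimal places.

Real GDP 2014 = 2772.74 / 1.448 = 1914.88.
Real GDP 2018 = 3497.28 / 2.205 = 1586.07.
Real growth = 1586.07 / 1914.88 − 1 = -0.1717.

-17.17%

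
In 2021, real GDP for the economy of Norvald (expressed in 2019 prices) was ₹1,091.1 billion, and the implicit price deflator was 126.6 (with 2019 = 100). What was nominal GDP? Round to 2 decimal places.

₹1,381.33 billion

Nominal GDP = Real × (implicit price deflator/100) = 1091.1 × 1.266 = 1381.33.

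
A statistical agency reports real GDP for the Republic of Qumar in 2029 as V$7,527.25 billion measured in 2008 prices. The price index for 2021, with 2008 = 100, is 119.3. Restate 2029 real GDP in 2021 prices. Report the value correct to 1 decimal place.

V$8,980.0 billion

Real GDP in 2021 prices = Real GDP in 2008 prices × (P_2021/P_2008) = 7527.25 × 1.193 = 8980.01.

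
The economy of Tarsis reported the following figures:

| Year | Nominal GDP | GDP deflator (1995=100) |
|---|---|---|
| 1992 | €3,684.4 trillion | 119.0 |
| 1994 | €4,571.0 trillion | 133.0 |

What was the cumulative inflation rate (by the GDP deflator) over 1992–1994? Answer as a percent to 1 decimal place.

11.8%

Price-level change = 133.0 / 119.0 − 1 = 0.1176.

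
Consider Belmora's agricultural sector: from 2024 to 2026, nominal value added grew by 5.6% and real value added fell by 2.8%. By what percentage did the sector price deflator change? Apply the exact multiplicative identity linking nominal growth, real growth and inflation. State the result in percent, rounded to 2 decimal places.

(1 + g_nom) = (1 + g_real)(1 + π), so π = 1.0560 / 0.9720 − 1 = 0.08642.

8.64%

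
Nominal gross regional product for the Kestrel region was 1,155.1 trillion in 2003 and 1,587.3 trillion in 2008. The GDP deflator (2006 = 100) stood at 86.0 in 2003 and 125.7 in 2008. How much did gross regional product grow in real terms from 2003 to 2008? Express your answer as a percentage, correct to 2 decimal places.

-5.98%

Real gross regional product 2003 = 1155.1 / 0.860 = 1343.14.
Real gross regional product 2008 = 1587.3 / 1.257 = 1262.77.
Real growth = 1262.77 / 1343.14 − 1 = -0.0598.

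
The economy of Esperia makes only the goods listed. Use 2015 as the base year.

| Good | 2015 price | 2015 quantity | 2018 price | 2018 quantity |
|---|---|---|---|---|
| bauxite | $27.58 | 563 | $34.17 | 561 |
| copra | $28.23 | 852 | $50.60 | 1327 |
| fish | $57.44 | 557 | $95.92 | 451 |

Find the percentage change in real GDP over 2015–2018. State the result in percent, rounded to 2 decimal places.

10.15%

Real GDP 2015 = Nominal GDP 2015 = 27.58·563 + 28.23·852 + 57.44·557 = 71573.58.
Real GDP 2018 (at 2015 prices) = 27.58·561 + 28.23·1327 + 57.44·451 = 78839.03.
Real growth = 78839.03/71573.58 − 1 = 0.1015.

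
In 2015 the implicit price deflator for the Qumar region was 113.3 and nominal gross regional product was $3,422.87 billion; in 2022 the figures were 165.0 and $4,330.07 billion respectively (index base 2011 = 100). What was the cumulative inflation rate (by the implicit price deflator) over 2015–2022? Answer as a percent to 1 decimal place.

45.6%

Price-level change = 165.0 / 113.3 − 1 = 0.4563.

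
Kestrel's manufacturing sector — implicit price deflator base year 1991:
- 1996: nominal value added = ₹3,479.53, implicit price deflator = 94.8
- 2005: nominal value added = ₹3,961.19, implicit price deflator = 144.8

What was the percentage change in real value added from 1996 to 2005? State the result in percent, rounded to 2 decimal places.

Real value added 1996 = 3479.53 / 0.948 = 3670.39.
Real value added 2005 = 3961.19 / 1.448 = 2735.63.
Real growth = 2735.63 / 3670.39 − 1 = -0.2547.

-25.47%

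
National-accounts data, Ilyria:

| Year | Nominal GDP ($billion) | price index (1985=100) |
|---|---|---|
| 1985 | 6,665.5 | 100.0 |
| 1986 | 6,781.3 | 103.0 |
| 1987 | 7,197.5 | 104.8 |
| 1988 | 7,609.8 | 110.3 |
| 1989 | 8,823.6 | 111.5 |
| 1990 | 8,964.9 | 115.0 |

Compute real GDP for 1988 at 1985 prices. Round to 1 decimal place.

Real GDP 1988 = 7609.8 / 1.103 = 6899.18.

$6,899.2 billion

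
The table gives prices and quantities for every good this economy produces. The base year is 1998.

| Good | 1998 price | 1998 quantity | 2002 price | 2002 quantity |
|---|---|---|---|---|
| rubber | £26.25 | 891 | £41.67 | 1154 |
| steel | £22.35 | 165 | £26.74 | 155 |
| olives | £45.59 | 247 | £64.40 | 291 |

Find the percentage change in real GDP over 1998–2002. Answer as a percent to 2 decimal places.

22.66%

Real GDP 1998 = Nominal GDP 1998 = 26.25·891 + 22.35·165 + 45.59·247 = 38337.23.
Real GDP 2002 (at 1998 prices) = 26.25·1154 + 22.35·155 + 45.59·291 = 47023.44.
Real growth = 47023.44/38337.23 − 1 = 0.2266.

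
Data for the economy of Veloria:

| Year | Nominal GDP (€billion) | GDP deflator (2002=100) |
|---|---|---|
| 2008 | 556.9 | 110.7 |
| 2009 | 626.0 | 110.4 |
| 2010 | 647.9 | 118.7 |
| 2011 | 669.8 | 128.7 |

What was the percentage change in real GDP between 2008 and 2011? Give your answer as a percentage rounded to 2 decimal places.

3.45%

Real GDP 2008 = 556.9/1.107 = 503.07.
Real GDP 2011 = 669.8/1.287 = 520.44.
Change = 520.44/503.07 − 1 = 0.0345.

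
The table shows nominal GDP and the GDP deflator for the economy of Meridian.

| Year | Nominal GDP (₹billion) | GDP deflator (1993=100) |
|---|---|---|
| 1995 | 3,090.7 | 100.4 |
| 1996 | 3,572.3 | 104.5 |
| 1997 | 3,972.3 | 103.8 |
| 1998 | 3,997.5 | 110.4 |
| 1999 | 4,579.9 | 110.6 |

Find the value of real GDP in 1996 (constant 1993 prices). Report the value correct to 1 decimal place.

Real GDP 1996 = 3572.3 / 1.045 = 3418.47.

₹3,418.5 billion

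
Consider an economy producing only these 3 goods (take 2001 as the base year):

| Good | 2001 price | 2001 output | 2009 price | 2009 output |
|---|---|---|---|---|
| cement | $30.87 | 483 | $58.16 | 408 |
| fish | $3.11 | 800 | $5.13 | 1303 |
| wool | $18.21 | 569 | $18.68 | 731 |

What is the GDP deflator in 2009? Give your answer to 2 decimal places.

147.10

Nominal GDP 2009 = 58.16·408 + 5.13·1303 + 18.68·731 = 44068.75.
Real GDP 2009 (at 2001 prices) = 30.87·408 + 3.11·1303 + 18.21·731 = 29958.80.
Deflator = Nominal/Real × 100 = 44068.75/29958.80 × 100 = 147.098.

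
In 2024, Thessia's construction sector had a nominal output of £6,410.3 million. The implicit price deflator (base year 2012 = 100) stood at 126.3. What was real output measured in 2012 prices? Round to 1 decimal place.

Real output = Nominal / (implicit price deflator/100) = 6410.3 / 1.263 = 5075.46.

£5,075.5 million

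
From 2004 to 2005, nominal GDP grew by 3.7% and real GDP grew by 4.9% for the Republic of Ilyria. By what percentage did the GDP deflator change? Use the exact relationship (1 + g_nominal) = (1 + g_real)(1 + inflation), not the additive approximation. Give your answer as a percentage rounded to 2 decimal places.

-1.14%

(1 + g_nom) = (1 + g_real)(1 + π), so π = 1.0370 / 1.0490 − 1 = -0.01144.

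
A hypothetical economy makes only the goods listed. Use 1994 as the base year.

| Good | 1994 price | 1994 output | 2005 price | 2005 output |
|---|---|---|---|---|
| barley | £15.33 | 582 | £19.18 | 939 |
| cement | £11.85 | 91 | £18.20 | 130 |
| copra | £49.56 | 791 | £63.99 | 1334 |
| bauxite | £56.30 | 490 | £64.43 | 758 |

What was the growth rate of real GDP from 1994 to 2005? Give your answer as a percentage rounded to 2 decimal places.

62.42%

Real GDP 1994 = Nominal GDP 1994 = 15.33·582 + 11.85·91 + 49.56·791 + 56.30·490 = 76789.37.
Real GDP 2005 (at 1994 prices) = 15.33·939 + 11.85·130 + 49.56·1334 + 56.30·758 = 124723.81.
Real growth = 124723.81/76789.37 − 1 = 0.6242.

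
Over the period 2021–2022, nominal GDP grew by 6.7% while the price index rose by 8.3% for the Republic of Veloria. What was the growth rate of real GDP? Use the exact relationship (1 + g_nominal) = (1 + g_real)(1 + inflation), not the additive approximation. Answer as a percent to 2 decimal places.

(1 + g_nom) = (1 + g_real)(1 + π), so g_real = 1.0670 / 1.0830 − 1 = -0.01477.

-1.48%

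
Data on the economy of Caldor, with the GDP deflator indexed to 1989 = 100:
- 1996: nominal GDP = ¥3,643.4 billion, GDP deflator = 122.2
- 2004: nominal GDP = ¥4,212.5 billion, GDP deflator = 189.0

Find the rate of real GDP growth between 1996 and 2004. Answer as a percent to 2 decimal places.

Deflate each year: 1996 → 3643.4/1.222 = 2981.51; 2004 → 4212.5/1.890 = 2228.84.
So real GDP changed by 2228.84/2981.51 − 1 = -0.2524, i.e. -25.24%.

-25.24%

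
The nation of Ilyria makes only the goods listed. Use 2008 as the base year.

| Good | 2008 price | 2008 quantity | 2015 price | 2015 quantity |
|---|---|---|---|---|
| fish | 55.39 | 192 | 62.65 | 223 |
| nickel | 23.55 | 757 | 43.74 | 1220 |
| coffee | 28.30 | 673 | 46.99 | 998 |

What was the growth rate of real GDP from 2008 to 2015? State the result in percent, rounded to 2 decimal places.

45.93%

Real GDP 2008 = Nominal GDP 2008 = 55.39·192 + 23.55·757 + 28.30·673 = 47508.13.
Real GDP 2015 (at 2008 prices) = 55.39·223 + 23.55·1220 + 28.30·998 = 69326.37.
Real growth = 69326.37/47508.13 − 1 = 0.4593.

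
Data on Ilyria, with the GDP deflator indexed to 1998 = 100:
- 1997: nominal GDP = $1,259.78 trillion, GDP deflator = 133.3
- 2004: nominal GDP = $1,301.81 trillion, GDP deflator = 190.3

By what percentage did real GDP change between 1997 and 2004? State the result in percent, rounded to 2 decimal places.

Real GDP 1997 = 1259.78 / 1.333 = 945.07.
Real GDP 2004 = 1301.81 / 1.903 = 684.08.
Real growth = 684.08 / 945.07 − 1 = -0.2762.

-27.62%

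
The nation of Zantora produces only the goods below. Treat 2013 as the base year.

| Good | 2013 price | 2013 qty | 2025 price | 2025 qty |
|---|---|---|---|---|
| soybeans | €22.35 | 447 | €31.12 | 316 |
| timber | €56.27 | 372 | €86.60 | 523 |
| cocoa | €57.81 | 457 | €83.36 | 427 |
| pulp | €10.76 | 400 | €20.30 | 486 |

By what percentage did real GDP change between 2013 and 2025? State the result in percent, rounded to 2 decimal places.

7.72%

Real GDP 2013 = Nominal GDP 2013 = 22.35·447 + 56.27·372 + 57.81·457 + 10.76·400 = 61646.06.
Real GDP 2025 (at 2013 prices) = 22.35·316 + 56.27·523 + 57.81·427 + 10.76·486 = 66406.04.
Real growth = 66406.04/61646.06 − 1 = 0.0772.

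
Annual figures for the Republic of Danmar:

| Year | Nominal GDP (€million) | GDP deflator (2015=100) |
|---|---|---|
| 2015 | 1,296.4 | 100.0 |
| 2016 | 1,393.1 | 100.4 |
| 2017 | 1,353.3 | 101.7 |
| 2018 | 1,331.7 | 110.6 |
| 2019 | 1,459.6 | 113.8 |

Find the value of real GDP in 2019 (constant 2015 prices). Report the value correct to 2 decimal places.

€1,282.60 million

Real GDP 2019 = 1459.6 / 1.138 = 1282.60.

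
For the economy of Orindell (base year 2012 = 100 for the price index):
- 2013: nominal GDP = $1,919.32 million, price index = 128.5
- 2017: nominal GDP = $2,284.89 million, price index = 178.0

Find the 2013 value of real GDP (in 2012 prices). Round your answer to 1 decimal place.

Real GDP = Nominal / (price index/100) = 1919.32 / 1.285 = 1493.63.

$1,493.6 million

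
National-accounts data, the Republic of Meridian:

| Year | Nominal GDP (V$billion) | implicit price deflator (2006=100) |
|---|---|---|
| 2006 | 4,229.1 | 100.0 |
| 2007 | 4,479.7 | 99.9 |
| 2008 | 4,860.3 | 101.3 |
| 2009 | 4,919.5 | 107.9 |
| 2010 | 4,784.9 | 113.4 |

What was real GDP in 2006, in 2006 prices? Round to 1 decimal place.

V$4,229.1 billion

Real GDP 2006 = 4229.1 / 1.000 = 4229.10.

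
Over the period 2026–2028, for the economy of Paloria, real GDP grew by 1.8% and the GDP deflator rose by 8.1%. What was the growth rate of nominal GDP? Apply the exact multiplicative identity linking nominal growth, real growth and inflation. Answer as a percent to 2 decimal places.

10.05%

(1 + g_nom) = (1 + g_real)(1 + π) = 1.0180 × 1.0810 = 1.10046.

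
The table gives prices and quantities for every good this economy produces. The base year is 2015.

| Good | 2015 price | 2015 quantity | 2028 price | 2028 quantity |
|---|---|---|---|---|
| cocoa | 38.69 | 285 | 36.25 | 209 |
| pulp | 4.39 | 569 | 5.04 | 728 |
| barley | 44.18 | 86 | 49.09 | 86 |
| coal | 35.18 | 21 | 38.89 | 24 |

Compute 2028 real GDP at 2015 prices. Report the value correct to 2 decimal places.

Real GDP 2028 = Σ (p_2015 × q_2028) = 38.69·209 + 4.39·728 + 44.18·86 + 35.18·24 = 15925.93.

15925.93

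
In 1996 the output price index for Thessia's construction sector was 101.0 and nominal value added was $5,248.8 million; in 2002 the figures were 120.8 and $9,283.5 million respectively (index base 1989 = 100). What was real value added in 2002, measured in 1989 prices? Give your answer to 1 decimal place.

Real value added = Nominal / (output price index/100) = 9283.5 / 1.208 = 7685.02.

$7,685.0 million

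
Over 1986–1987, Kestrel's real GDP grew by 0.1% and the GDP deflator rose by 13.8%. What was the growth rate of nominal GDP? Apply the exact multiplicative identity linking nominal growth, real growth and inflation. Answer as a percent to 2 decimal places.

13.91%

(1 + g_nom) = (1 + g_real)(1 + π) = 1.0010 × 1.1380 = 1.13914.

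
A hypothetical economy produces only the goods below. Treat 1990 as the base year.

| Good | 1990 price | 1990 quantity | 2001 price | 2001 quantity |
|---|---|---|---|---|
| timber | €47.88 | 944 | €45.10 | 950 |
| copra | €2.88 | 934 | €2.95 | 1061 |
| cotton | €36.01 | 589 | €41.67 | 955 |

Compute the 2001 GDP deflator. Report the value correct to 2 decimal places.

Nominal GDP 2001 = 45.10·950 + 2.95·1061 + 41.67·955 = 85769.80.
Real GDP 2001 (at 1990 prices) = 47.88·950 + 2.88·1061 + 36.01·955 = 82931.23.
Deflator = Nominal/Real × 100 = 85769.80/82931.23 × 100 = 103.423.

103.42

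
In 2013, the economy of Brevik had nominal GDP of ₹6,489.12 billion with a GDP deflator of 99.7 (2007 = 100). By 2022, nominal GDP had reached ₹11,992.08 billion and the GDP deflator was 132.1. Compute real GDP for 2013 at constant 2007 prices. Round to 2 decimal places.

Real GDP = Nominal / (GDP deflator/100) = 6489.12 / 0.997 = 6508.65.

₹6,508.65 billion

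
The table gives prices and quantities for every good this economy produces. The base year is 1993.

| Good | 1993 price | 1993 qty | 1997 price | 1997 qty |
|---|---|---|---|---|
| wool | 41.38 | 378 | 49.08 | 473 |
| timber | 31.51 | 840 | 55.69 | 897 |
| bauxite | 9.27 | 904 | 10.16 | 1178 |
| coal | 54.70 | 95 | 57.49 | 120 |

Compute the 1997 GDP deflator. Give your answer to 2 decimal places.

140.90

Nominal GDP 1997 = 49.08·473 + 55.69·897 + 10.16·1178 + 57.49·120 = 92036.05.
Real GDP 1997 (at 1993 prices) = 41.38·473 + 31.51·897 + 9.27·1178 + 54.70·120 = 65321.27.
Deflator = Nominal/Real × 100 = 92036.05/65321.27 × 100 = 140.898.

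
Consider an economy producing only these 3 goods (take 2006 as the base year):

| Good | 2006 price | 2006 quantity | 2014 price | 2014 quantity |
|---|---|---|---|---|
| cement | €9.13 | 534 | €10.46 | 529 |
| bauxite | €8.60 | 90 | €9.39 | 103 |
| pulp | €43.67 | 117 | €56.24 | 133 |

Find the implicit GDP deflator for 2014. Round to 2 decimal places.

121.32

Nominal GDP 2014 = 10.46·529 + 9.39·103 + 56.24·133 = 13980.43.
Real GDP 2014 (at 2006 prices) = 9.13·529 + 8.60·103 + 43.67·133 = 11523.68.
Deflator = Nominal/Real × 100 = 13980.43/11523.68 × 100 = 121.319.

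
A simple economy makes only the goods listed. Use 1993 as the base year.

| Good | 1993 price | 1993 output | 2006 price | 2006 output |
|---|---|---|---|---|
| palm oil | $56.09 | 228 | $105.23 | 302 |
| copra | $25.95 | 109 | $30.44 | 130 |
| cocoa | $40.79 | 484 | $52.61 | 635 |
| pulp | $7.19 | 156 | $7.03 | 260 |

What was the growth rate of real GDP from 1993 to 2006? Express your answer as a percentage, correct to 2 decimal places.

Real GDP 1993 = Nominal GDP 1993 = 56.09·228 + 25.95·109 + 40.79·484 + 7.19·156 = 36481.07.
Real GDP 2006 (at 1993 prices) = 56.09·302 + 25.95·130 + 40.79·635 + 7.19·260 = 48083.73.
Real growth = 48083.73/36481.07 − 1 = 0.3180.

31.80%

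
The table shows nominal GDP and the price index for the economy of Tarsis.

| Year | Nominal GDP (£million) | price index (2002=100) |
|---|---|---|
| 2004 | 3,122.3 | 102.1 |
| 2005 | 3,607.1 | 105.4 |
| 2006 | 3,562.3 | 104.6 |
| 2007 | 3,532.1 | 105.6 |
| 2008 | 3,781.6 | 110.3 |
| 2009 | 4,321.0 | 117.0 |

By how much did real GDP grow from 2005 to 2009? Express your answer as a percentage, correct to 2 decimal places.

7.91%

Real GDP 2005 = 3607.1/1.054 = 3422.30.
Real GDP 2009 = 4321.0/1.170 = 3693.16.
Change = 3693.16/3422.30 − 1 = 0.0791.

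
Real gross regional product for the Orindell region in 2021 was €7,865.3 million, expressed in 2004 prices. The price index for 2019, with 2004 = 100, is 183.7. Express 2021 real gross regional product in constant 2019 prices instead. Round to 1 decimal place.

€14,448.6 million

Real gross regional product in 2019 prices = Real gross regional product in 2004 prices × (P_2019/P_2004) = 7865.3 × 1.837 = 14448.56.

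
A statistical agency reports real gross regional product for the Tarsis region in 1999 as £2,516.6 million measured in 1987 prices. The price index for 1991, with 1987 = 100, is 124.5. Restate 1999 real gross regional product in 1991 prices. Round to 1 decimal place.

£3,133.2 million

Real gross regional product in 1991 prices = Real gross regional product in 1987 prices × (P_1991/P_1987) = 2516.6 × 1.245 = 3133.17.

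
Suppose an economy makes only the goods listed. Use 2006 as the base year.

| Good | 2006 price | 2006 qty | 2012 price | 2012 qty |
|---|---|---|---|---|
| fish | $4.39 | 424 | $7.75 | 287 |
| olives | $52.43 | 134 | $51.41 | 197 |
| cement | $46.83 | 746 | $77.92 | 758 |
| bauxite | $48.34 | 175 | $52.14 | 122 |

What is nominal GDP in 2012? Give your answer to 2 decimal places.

Nominal GDP 2012 = Σ (p_2012 × q_2012) = 7.75·287 + 51.41·197 + 77.92·758 + 52.14·122 = 77776.46.

$77776.46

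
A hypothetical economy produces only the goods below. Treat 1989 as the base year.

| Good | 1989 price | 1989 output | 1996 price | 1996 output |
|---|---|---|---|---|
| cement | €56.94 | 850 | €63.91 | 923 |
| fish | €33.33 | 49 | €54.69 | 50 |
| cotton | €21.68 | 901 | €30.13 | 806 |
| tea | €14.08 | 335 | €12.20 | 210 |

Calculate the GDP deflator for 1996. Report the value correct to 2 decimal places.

118.64

Nominal GDP 1996 = 63.91·923 + 54.69·50 + 30.13·806 + 12.20·210 = 88570.21.
Real GDP 1996 (at 1989 prices) = 56.94·923 + 33.33·50 + 21.68·806 + 14.08·210 = 74653.00.
Deflator = Nominal/Real × 100 = 88570.21/74653.00 × 100 = 118.643.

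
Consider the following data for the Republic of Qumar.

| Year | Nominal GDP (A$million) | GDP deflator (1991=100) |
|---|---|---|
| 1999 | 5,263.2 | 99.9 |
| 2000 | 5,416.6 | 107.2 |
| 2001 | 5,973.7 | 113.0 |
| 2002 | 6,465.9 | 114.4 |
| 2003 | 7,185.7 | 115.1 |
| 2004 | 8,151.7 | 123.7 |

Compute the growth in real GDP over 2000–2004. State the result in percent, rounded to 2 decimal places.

Real GDP 2000 = 5416.6/1.072 = 5052.80.
Real GDP 2004 = 8151.7/1.237 = 6589.89.
Change = 6589.89/5052.80 − 1 = 0.3042.

30.42%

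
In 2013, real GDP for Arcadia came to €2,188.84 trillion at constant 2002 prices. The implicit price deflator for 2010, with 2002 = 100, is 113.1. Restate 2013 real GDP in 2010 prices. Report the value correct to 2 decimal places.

€2,475.58 trillion

Real GDP in 2010 prices = Real GDP in 2002 prices × (P_2010/P_2002) = 2188.84 × 1.131 = 2475.58.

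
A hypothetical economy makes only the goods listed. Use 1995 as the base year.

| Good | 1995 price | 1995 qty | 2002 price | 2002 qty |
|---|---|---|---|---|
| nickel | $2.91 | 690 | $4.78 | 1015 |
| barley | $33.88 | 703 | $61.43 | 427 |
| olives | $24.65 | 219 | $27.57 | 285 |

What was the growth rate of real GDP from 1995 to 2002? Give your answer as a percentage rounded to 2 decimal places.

Real GDP 1995 = Nominal GDP 1995 = 2.91·690 + 33.88·703 + 24.65·219 = 31223.89.
Real GDP 2002 (at 1995 prices) = 2.91·1015 + 33.88·427 + 24.65·285 = 24445.66.
Real growth = 24445.66/31223.89 − 1 = -0.2171.

-21.71%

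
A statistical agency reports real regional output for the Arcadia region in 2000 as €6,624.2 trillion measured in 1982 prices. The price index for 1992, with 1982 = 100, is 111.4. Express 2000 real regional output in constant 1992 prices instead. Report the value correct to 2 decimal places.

€7,379.36 trillion

Real regional output in 1992 prices = Real regional output in 1982 prices × (P_1992/P_1982) = 6624.2 × 1.114 = 7379.36.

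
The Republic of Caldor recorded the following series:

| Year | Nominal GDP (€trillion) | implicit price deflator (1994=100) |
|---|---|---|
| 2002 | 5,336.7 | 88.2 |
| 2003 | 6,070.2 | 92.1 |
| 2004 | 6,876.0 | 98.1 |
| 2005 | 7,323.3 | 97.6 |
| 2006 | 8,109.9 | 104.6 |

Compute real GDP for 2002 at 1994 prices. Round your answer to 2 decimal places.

€6,050.68 trillion

Real GDP 2002 = 5336.7 / 0.882 = 6050.68.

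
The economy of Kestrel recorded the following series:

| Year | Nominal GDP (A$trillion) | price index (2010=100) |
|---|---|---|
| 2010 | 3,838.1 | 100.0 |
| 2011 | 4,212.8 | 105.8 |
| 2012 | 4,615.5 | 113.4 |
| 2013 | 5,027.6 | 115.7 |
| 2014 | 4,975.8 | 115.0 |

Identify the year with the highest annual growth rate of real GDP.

2011: real = 4212.8/1.058 = 3981.85; growth vs 2010 (3838.10) = 3.75%.
2012: real = 4615.5/1.134 = 4070.11; growth vs 2011 (3981.85) = 2.22%.
2013: real = 5027.6/1.157 = 4345.38; growth vs 2012 (4070.11) = 6.76%.
2014: real = 4975.8/1.150 = 4326.78; growth vs 2013 (4345.38) = -0.43%.

2013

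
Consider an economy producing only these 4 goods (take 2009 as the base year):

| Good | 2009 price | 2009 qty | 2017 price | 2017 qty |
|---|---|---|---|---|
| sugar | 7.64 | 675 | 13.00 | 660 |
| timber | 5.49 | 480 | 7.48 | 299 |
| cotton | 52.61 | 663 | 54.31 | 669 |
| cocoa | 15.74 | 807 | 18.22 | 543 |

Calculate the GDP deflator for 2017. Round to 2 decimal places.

113.12

Nominal GDP 2017 = 13.00·660 + 7.48·299 + 54.31·669 + 18.22·543 = 57043.37.
Real GDP 2017 (at 2009 prices) = 7.64·660 + 5.49·299 + 52.61·669 + 15.74·543 = 50426.82.
Deflator = Nominal/Real × 100 = 57043.37/50426.82 × 100 = 113.121.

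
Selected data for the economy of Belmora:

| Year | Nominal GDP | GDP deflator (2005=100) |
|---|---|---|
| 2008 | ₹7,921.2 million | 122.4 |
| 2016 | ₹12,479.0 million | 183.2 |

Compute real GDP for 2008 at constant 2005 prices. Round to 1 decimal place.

₹6,471.6 million

Real GDP = Nominal / (GDP deflator/100) = 7921.2 / 1.224 = 6471.57.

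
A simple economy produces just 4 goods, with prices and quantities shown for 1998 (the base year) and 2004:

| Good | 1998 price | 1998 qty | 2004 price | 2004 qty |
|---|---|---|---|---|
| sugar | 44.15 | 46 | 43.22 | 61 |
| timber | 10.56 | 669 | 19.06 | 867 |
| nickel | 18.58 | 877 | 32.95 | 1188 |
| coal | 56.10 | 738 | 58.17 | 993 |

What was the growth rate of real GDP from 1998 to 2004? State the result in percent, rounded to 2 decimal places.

Real GDP 1998 = Nominal GDP 1998 = 44.15·46 + 10.56·669 + 18.58·877 + 56.10·738 = 66792.00.
Real GDP 2004 (at 1998 prices) = 44.15·61 + 10.56·867 + 18.58·1188 + 56.10·993 = 89629.01.
Real growth = 89629.01/66792.00 − 1 = 0.3419.

34.19%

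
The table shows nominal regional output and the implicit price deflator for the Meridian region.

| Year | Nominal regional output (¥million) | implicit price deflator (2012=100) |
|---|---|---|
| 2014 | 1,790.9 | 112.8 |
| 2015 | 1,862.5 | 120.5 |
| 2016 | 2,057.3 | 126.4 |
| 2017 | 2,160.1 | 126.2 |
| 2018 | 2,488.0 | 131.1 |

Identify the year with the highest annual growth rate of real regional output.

2015: real = 1862.5/1.205 = 1545.64; growth vs 2014 (1587.68) = -2.65%.
2016: real = 2057.3/1.264 = 1627.61; growth vs 2015 (1545.64) = 5.30%.
2017: real = 2160.1/1.262 = 1711.65; growth vs 2016 (1627.61) = 5.16%.
2018: real = 2488.0/1.311 = 1897.79; growth vs 2017 (1711.65) = 10.87%.

2018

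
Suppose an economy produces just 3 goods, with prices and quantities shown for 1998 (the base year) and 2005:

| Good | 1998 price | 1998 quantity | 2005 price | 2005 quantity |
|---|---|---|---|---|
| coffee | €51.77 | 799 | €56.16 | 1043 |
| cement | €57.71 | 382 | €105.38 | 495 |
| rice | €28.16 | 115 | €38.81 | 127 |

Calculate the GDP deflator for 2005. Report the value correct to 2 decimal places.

Nominal GDP 2005 = 56.16·1043 + 105.38·495 + 38.81·127 = 115666.85.
Real GDP 2005 (at 1998 prices) = 51.77·1043 + 57.71·495 + 28.16·127 = 86138.88.
Deflator = Nominal/Real × 100 = 115666.85/86138.88 × 100 = 134.279.

134.28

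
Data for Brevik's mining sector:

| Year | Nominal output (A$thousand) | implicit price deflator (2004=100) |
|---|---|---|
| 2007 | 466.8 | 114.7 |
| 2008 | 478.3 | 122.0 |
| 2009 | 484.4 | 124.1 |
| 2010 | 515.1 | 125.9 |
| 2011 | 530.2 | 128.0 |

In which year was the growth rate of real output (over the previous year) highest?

2010

2008: real = 478.3/1.220 = 392.05; growth vs 2007 (406.97) = -3.67%.
2009: real = 484.4/1.241 = 390.33; growth vs 2008 (392.05) = -0.44%.
2010: real = 515.1/1.259 = 409.13; growth vs 2009 (390.33) = 4.82%.
2011: real = 530.2/1.280 = 414.22; growth vs 2010 (409.13) = 1.24%.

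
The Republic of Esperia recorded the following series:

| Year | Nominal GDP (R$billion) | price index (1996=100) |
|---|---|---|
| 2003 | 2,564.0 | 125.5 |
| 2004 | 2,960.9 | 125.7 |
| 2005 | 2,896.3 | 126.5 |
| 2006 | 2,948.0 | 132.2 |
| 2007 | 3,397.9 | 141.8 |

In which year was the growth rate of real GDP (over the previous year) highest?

2004

2004: real = 2960.9/1.257 = 2355.53; growth vs 2003 (2043.03) = 15.30%.
2005: real = 2896.3/1.265 = 2289.57; growth vs 2004 (2355.53) = -2.80%.
2006: real = 2948.0/1.322 = 2229.95; growth vs 2005 (2289.57) = -2.60%.
2007: real = 3397.9/1.418 = 2396.26; growth vs 2006 (2229.95) = 7.46%.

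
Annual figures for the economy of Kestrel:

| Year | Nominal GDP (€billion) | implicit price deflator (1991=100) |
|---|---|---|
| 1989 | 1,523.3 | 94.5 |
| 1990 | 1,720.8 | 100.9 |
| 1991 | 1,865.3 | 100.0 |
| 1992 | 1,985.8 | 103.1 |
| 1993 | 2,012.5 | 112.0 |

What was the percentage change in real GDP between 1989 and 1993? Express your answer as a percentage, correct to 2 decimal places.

Real GDP 1989 = 1523.3/0.945 = 1611.96.
Real GDP 1993 = 2012.5/1.120 = 1796.88.
Change = 1796.88/1611.96 − 1 = 0.1147.

11.47%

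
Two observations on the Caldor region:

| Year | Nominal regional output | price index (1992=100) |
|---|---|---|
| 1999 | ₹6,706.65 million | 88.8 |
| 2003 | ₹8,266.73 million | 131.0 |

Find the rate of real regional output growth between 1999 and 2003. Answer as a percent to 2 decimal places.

-16.45%

Real regional output 1999 = 6706.65 / 0.888 = 7552.53.
Real regional output 2003 = 8266.73 / 1.310 = 6310.48.
Real growth = 6310.48 / 7552.53 − 1 = -0.1645.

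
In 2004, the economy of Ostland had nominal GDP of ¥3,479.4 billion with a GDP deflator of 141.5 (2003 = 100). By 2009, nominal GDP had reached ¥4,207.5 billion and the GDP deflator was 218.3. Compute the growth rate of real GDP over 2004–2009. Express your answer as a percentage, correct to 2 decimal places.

Deflate each year: 2004 → 3479.4/1.415 = 2458.94; 2009 → 4207.5/2.183 = 1927.39.
So real GDP changed by 1927.39/2458.94 − 1 = -0.2162, i.e. -21.62%.

-21.62%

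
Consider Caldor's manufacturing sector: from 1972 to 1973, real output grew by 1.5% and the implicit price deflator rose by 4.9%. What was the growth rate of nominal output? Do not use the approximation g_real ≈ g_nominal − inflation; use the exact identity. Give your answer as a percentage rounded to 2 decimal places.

(1 + g_nom) = (1 + g_real)(1 + π) = 1.0150 × 1.0490 = 1.06474.

6.47%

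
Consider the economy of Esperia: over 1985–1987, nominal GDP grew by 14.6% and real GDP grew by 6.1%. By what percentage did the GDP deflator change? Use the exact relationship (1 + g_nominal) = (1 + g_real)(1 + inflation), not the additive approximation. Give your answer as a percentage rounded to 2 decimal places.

8.01%

(1 + g_nom) = (1 + g_real)(1 + π), so π = 1.1460 / 1.0610 − 1 = 0.08011.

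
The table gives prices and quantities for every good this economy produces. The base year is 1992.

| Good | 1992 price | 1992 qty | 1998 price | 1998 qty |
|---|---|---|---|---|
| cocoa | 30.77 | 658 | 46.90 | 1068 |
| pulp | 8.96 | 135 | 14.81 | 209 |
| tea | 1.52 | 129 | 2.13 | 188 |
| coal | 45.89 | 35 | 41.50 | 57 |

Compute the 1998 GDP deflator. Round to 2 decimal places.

Nominal GDP 1998 = 46.90·1068 + 14.81·209 + 2.13·188 + 41.50·57 = 55950.43.
Real GDP 1998 (at 1992 prices) = 30.77·1068 + 8.96·209 + 1.52·188 + 45.89·57 = 37636.49.
Deflator = Nominal/Real × 100 = 55950.43/37636.49 × 100 = 148.660.

148.66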